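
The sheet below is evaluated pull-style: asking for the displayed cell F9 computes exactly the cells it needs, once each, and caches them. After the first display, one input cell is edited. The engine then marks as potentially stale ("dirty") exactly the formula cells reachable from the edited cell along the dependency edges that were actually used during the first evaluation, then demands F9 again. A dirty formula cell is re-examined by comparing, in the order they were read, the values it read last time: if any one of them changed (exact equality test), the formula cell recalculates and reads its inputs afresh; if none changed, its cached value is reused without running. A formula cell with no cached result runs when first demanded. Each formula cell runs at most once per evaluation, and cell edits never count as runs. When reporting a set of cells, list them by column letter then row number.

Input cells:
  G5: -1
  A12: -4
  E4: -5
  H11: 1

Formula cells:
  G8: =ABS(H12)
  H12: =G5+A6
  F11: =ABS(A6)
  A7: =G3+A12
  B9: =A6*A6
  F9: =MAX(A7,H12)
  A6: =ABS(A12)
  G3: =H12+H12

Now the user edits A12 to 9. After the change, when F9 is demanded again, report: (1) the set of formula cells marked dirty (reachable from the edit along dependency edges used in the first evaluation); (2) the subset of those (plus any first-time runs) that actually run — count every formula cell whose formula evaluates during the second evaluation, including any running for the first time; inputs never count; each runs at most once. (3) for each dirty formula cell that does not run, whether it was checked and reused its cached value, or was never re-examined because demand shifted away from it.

First demand of the output computes:
  A6 = ABS(-4) = 4
  H12 = -1 + 4 = 3
  G3 = 3 + 3 = 6
  A7 = 6 + -4 = 2
  F9 = MAX(2, 3) = 3

After the edit, cleaning proceeds:
  A6: a read changed (A12 -4->9) — executes, giving 9.
  H12: a read changed (A6 4->9) — executes, giving 8.
  G3: a read changed (H12 3->8; H12 3->8) — executes, giving 16.
  A7: a read changed (G3 6->16; A12 -4->9) — executes, giving 25.
  F9: a read changed (A7 2->25; H12 3->8) — executes, giving 25.

The edit dirties: A6, A7, F9, G3, H12.
5 formula cells run: A6, A7, F9, G3, H12.
No dirty formula cell escaped a run.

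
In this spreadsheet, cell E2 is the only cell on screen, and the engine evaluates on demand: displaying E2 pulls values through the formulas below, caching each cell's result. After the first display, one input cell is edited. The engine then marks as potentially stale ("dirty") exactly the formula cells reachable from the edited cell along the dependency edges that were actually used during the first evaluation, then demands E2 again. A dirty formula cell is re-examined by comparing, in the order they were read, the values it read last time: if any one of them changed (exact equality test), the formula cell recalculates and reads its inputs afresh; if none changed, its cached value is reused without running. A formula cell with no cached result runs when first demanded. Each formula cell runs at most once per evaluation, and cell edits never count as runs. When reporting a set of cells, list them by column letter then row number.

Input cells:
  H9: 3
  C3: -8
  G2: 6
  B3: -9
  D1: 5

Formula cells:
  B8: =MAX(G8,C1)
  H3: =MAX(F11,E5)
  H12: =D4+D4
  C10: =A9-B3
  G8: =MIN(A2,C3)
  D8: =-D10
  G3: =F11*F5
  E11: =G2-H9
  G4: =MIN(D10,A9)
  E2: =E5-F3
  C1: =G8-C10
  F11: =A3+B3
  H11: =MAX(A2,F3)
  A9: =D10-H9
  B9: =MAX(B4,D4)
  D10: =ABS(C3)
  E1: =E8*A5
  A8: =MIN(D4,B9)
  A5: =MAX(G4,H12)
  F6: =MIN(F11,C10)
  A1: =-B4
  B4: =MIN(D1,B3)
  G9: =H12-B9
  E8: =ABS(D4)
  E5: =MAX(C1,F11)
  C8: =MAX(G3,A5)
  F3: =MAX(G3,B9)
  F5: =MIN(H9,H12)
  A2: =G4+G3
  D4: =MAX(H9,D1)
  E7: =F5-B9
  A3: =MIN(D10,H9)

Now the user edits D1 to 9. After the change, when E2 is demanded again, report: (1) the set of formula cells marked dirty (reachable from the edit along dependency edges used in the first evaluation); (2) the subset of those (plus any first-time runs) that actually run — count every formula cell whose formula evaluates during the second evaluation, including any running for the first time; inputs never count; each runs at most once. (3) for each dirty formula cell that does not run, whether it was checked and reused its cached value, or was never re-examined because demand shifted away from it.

Dirty set: A2, B4, B9, C1, D4, E2, E5, F3, F5, G3, G8, H12.
Run set: B4, B9, D4, E2, F3, F5, H12 (7 run).
Re-examined without running (cache reused): A2, C1, E5, G3, G8.
The important point: at G3 every value read last time is unchanged, so the dirty flag clears without a run.

Initial pass — values computed on the first demand:
  B4 = MIN(5, -9) = -9
  D4 = MAX(3, 5) = 5
  B9 = MAX(-9, 5) = 5
  D10 = ABS(-8) = 8
  A3 = MIN(8, 3) = 3
  A9 = 8 - 3 = 5
  C10 = 5 - -9 = 14
  F11 = 3 + -9 = -6
  G4 = MIN(8, 5) = 5
  H12 = 5 + 5 = 10
  F5 = MIN(3, 10) = 3
  G3 = -6 * 3 = -18
  A2 = 5 + -18 = -13
  F3 = MAX(-18, 5) = 5
  G8 = MIN(-13, -8) = -13
  C1 = -13 - 14 = -27
  E5 = MAX(-27, -6) = -6
  E2 = -6 - 5 = -11

Second demand — change propagation:
  B4: re-runs because D1 5->9; new result -9 (unchanged).
  D4: re-runs because D1 5->9; new result 9.
  B9: re-runs because D4 5->9; new result 9.
  H12: re-runs because D4 5->9; D4 5->9; new result 18.
  F5: re-runs because H12 10->18; new result 3 (unchanged).
  G3: re-examined; everything it read last time is the same (F11 unchanged, F5 unchanged) — cache -18 kept, no run.
  A2: re-examined; everything it read last time is the same (G4 unchanged, G3 unchanged) — cache -13 kept, no run.
  F3: re-runs because B9 5->9; new result 9.
  G8: re-examined; everything it read last time is the same (A2 unchanged, C3 unchanged) — cache -13 kept, no run.
  C1: re-examined; everything it read last time is the same (G8 unchanged, C10 unchanged) — cache -27 kept, no run.
  E5: re-examined; everything it read last time is the same (C1 unchanged, F11 unchanged) — cache -6 kept, no run.
  E2: re-runs because F3 5->9; new result -15.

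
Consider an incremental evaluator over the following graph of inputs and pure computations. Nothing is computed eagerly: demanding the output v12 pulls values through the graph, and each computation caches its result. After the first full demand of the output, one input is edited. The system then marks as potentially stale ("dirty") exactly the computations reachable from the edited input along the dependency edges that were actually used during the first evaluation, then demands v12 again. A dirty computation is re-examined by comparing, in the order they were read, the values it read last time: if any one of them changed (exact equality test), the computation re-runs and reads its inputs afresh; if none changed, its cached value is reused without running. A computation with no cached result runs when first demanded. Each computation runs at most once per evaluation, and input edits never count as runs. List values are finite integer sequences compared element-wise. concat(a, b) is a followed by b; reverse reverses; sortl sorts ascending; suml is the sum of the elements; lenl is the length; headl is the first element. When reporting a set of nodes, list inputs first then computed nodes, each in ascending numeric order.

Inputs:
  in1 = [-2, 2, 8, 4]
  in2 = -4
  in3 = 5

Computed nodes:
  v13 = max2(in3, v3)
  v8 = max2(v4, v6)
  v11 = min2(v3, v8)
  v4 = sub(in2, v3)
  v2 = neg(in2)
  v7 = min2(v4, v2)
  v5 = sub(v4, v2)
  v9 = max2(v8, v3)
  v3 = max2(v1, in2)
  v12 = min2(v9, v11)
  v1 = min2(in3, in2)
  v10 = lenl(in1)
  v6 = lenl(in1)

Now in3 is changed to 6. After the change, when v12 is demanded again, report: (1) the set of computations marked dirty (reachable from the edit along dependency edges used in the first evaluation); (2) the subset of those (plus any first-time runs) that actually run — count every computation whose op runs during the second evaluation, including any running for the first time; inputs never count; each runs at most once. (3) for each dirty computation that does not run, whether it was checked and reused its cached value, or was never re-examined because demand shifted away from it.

Dirty set: v1, v3, v4, v8, v9, v11, v12.
Run set: v1 (1 run).
Re-examined without running (cache reused): v3, v4, v8, v9, v11, v12.
The important point: v1 recomputes to an identical value, and the output ends up unchanged.

Initial pass — values computed on the first demand:
  v1 = min2(5, -4) = -4
  v3 = max2(-4, -4) = -4
  v4 = sub(-4, -4) = 0
  v6 = lenl([-2, 2, 8, 4]) = 4
  v8 = max2(0, 4) = 4
  v9 = max2(4, -4) = 4
  v11 = min2(-4, 4) = -4
  v12 = min2(4, -4) = -4

Second demand — change propagation:
  v1: re-runs because in3 5->6; new result -4 (unchanged).
  v3: re-examined; everything it read last time is the same (v1 unchanged, in2 unchanged) — cache -4 kept, no run.
  v4: re-examined; everything it read last time is the same (in2 unchanged, v3 unchanged) — cache 0 kept, no run.
  v8: re-examined; everything it read last time is the same (v4 unchanged, v6 unchanged) — cache 4 kept, no run.
  v9: re-examined; everything it read last time is the same (v8 unchanged, v3 unchanged) — cache 4 kept, no run.
  v11: re-examined; everything it read last time is the same (v3 unchanged, v8 unchanged) — cache -4 kept, no run.
  v12: re-examined; everything it read last time is the same (v9 unchanged, v11 unchanged) — cache -4 kept, no run.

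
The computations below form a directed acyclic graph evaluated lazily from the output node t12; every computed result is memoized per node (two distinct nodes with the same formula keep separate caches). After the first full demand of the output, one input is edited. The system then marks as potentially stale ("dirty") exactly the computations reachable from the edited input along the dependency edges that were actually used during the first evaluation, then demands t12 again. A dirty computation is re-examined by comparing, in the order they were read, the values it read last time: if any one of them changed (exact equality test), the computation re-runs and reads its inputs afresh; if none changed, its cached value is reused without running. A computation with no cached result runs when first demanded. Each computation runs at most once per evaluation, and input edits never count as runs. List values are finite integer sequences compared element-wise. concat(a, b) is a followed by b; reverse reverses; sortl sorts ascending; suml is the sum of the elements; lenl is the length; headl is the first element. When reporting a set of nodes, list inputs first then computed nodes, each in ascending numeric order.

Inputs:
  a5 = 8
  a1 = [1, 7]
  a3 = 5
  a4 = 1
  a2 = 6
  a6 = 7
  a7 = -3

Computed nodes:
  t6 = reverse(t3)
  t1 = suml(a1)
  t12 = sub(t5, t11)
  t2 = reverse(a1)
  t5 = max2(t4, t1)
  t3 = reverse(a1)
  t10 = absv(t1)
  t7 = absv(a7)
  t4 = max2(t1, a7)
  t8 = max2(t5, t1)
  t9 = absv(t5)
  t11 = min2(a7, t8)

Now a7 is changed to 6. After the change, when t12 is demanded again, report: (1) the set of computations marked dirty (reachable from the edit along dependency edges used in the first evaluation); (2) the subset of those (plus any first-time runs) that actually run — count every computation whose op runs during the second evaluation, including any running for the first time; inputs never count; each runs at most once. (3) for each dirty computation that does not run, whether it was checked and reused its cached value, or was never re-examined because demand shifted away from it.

First demand of the output computes:
  t1 = suml([1, 7]) = 8
  t4 = max2(8, -3) = 8
  t5 = max2(8, 8) = 8
  t8 = max2(8, 8) = 8
  t11 = min2(-3, 8) = -3
  t12 = sub(8, -3) = 11

After the edit, cleaning proceeds:
  t4: a read changed (a7 -3->6) — executes, giving 8 — identical to its old value.
  t5: dirty, but its reads are unchanged (t4 unchanged, t1 unchanged); cached 8 stands.
  t8: dirty, but its reads are unchanged (t5 unchanged, t1 unchanged); cached 8 stands.
  t11: a read changed (a7 -3->6) — executes, giving 6.
  t12: a read changed (t11 -3->6) — executes, giving 2.

Note where the cutoff bites: t5 is checked, finds nothing changed, and keeps its cache.

The edit dirties: t4, t5, t8, t11, t12.
3 computations run: t4, t11, t12.
Cache hits after checking: t5, t8.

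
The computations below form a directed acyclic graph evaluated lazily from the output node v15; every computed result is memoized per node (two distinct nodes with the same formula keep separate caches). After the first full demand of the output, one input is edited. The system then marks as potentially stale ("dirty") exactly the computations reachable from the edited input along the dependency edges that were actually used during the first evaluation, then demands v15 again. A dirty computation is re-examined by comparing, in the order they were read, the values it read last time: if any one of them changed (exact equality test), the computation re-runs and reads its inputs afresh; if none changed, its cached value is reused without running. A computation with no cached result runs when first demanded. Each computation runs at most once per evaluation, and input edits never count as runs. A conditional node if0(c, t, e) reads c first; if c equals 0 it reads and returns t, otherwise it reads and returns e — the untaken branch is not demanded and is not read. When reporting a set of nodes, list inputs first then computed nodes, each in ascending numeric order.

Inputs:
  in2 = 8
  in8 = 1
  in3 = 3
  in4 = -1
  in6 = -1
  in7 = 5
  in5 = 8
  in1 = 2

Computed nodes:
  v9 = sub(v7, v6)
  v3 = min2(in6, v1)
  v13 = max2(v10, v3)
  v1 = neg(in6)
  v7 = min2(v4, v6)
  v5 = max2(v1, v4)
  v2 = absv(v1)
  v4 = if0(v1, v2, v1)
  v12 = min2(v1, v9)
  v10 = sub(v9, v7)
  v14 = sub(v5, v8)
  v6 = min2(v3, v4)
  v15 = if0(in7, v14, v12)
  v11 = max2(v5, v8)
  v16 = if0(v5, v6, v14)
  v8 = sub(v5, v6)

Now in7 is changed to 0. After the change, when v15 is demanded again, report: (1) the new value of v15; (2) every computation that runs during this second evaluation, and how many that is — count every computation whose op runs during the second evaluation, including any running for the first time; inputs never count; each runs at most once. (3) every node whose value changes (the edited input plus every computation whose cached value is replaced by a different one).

First demand of the output computes:
  v1 = neg(-1) = 1
  v3 = min2(-1, 1) = -1
  v4 = if0(v1=1 -> else branch v1) = 1
  v6 = min2(-1, 1) = -1
  v7 = min2(1, -1) = -1
  v9 = sub(-1, -1) = 0
  v12 = min2(1, 0) = 0
  v15 = if0(in7=5 -> else branch v12) = 0

After the edit, cleaning proceeds:
  v5: had never run; runs now, result 1.
  v8: had never run; runs now, result 2.
  v14: had never run; runs now, result -1.
  v15: a read changed (in7 5->0) — executes, giving -1.

Note the branch switch — v5, v8, v14 had no cache and run now for the first time.

Demanding v15 again yields -1.
4 computations run: v5, v8, v14, v15.
The nodes whose values change: in7, v15.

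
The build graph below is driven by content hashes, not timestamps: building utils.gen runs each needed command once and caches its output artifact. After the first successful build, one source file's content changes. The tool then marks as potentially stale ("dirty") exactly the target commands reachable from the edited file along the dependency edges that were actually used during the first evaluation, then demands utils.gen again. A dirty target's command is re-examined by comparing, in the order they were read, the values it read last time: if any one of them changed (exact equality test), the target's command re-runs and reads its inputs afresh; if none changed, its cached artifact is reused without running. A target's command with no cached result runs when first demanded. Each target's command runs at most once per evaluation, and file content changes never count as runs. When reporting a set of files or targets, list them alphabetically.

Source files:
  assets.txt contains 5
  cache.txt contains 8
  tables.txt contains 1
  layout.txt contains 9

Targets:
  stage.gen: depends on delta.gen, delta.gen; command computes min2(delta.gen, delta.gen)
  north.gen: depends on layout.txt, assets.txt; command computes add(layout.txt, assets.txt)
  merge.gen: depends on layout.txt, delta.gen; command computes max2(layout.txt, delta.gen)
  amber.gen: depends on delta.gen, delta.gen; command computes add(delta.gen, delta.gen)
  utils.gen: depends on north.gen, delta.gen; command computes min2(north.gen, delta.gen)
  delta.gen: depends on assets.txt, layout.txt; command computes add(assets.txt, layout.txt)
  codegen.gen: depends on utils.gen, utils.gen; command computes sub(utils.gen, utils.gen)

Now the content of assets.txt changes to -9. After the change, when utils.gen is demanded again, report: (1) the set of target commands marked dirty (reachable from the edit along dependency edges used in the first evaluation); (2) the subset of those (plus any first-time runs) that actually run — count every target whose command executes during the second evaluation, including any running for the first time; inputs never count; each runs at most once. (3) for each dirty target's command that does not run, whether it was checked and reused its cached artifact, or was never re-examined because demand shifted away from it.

Dirty set: delta.gen, north.gen, utils.gen.
Run set: delta.gen, north.gen, utils.gen (3 run).
All dirty target commands ended up running.

Initial pass — values computed on the first demand:
  delta.gen = add(5, 9) = 14
  north.gen = add(9, 5) = 14
  utils.gen = min2(14, 14) = 14

Second demand — change propagation:
  delta.gen: re-runs because assets.txt 5->-9; new result 0.
  north.gen: re-runs because assets.txt 5->-9; new result 0.
  utils.gen: re-runs because north.gen 14->0; delta.gen 14->0; new result 0.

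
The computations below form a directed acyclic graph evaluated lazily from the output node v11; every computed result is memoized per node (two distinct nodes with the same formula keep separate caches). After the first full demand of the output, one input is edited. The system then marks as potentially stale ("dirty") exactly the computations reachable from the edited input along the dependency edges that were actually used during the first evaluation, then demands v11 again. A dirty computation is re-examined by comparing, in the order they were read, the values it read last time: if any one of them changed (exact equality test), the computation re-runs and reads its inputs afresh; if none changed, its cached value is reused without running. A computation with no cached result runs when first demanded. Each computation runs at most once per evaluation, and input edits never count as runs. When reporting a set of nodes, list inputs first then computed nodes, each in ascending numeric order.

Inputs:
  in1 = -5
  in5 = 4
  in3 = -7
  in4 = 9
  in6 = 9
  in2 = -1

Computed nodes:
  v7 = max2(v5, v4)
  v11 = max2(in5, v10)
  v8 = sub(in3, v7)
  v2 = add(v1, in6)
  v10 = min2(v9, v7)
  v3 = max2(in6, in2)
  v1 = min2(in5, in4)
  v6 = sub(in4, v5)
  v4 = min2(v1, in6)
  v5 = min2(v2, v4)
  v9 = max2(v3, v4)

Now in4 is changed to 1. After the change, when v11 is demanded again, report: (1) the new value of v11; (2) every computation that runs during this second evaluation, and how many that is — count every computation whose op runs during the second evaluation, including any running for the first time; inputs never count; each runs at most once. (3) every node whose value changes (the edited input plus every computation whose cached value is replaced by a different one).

First demand of the output computes:
  v1 = min2(4, 9) = 4
  v2 = add(4, 9) = 13
  v3 = max2(9, -1) = 9
  v4 = min2(4, 9) = 4
  v5 = min2(13, 4) = 4
  v7 = max2(4, 4) = 4
  v9 = max2(9, 4) = 9
  v10 = min2(9, 4) = 4
  v11 = max2(4, 4) = 4

After the edit, cleaning proceeds:
  v1: a read changed (in4 9->1) — executes, giving 1.
  v2: a read changed (v1 4->1) — executes, giving 10.
  v4: a read changed (v1 4->1) — executes, giving 1.
  v5: a read changed (v2 13->10; v4 4->1) — executes, giving 1.
  v7: a read changed (v5 4->1; v4 4->1) — executes, giving 1.
  v9: a read changed (v4 4->1) — executes, giving 9 — identical to its old value.
  v10: a read changed (v7 4->1) — executes, giving 1.
  v11: a read changed (v10 4->1) — executes, giving 4 — identical to its old value.

Demanding v11 again yields 4.
8 computations run: v1, v2, v4, v5, v7, v9, v10, v11.
The nodes whose values change: in4, v1, v2, v4, v5, v7, v10.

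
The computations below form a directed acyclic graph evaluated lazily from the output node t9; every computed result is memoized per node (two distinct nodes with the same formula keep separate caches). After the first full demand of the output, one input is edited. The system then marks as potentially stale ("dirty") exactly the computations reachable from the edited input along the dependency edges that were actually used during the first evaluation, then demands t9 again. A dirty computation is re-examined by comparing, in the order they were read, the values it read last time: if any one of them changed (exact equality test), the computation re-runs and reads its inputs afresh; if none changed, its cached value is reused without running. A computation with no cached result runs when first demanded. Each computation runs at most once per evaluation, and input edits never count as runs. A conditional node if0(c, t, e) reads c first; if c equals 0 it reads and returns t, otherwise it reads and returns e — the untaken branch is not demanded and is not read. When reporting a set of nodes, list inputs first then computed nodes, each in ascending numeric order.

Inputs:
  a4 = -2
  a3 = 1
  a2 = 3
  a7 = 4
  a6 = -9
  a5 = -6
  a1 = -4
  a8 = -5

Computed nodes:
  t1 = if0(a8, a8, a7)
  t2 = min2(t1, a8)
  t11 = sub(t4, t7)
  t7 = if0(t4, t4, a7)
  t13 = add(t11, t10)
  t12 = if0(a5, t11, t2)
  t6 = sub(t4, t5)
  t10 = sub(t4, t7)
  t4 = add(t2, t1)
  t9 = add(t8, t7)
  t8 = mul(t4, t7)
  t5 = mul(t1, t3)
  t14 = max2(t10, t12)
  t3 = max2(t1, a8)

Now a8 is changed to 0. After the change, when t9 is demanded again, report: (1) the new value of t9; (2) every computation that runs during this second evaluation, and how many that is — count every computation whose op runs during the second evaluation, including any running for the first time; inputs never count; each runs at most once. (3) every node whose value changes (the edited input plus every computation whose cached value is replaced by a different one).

First demand of the output computes:
  t1 = if0(a8=-5 -> else branch a7) = 4
  t2 = min2(4, -5) = -5
  t4 = add(-5, 4) = -1
  t7 = if0(t4=-1 -> else branch a7) = 4
  t8 = mul(-1, 4) = -4
  t9 = add(-4, 4) = 0

After the edit, cleaning proceeds:
  t1: a read changed (a8 -5->0) — executes, giving 0.
  t2: a read changed (t1 4->0; a8 -5->0) — executes, giving 0.
  t4: a read changed (t2 -5->0; t1 4->0) — executes, giving 0.
  t7: a read changed (t4 -1->0) — executes, giving 0.
  t8: a read changed (t4 -1->0; t7 4->0) — executes, giving 0.
  t9: a read changed (t8 -4->0; t7 4->0) — executes, giving 0 — identical to its old value.

Demanding t9 again yields 0.
6 computations run: t1, t2, t4, t7, t8, t9.
The nodes whose values change: a8, t1, t2, t4, t7, t8.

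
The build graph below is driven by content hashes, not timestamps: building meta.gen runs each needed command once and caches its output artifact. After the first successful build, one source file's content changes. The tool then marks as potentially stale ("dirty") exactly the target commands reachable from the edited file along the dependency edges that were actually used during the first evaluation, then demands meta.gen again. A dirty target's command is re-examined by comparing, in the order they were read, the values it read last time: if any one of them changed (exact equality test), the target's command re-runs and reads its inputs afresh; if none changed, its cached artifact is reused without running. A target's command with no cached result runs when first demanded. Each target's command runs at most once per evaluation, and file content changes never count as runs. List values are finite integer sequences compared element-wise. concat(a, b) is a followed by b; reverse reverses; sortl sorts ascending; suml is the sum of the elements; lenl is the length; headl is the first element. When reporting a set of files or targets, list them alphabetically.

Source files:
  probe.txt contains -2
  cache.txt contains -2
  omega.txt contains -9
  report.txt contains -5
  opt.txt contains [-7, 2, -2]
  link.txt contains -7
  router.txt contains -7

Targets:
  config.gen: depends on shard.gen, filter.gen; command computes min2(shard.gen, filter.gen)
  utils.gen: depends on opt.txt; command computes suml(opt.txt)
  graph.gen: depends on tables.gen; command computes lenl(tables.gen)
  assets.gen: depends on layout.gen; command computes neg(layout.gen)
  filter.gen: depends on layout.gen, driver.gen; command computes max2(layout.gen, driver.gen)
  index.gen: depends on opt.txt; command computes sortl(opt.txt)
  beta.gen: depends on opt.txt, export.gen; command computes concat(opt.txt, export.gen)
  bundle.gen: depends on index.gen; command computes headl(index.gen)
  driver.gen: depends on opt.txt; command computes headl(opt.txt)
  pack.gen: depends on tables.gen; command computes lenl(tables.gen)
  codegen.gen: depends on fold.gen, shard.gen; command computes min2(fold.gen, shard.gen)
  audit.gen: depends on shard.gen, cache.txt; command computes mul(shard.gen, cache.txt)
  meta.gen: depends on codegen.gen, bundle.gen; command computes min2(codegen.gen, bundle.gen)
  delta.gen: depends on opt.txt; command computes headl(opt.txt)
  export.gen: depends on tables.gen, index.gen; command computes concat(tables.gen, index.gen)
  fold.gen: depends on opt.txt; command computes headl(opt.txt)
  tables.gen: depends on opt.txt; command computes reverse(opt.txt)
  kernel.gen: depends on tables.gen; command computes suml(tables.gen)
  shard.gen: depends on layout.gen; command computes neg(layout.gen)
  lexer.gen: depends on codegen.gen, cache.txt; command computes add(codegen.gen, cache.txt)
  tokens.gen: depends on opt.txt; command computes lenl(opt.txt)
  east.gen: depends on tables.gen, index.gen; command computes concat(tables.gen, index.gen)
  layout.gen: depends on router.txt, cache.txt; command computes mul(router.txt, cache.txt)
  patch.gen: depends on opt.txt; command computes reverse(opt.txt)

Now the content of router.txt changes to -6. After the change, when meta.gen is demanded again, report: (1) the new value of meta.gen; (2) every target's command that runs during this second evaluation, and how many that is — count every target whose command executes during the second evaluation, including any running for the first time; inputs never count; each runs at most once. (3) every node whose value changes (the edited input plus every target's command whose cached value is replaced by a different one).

Initial pass — values computed on the first demand:
  fold.gen = headl([-7, 2, -2]) = -7
  index.gen = sortl([-7, 2, -2]) = [-7, -2, 2]
  bundle.gen = headl([-7, -2, 2]) = -7
  layout.gen = mul(-7, -2) = 14
  shard.gen = neg(14) = -14
  codegen.gen = min2(-7, -14) = -14
  meta.gen = min2(-14, -7) = -14

Second demand — change propagation:
  layout.gen: re-runs because router.txt -7->-6; new result 12.
  shard.gen: re-runs because layout.gen 14->12; new result -12.
  codegen.gen: re-runs because shard.gen -14->-12; new result -12.
  meta.gen: re-runs because codegen.gen -14->-12; new result -12.

meta.gen now evaluates to -12.
Run set: codegen.gen, layout.gen, meta.gen, shard.gen (4 run).
Changed values: codegen.gen, layout.gen, meta.gen, router.txt, shard.gen.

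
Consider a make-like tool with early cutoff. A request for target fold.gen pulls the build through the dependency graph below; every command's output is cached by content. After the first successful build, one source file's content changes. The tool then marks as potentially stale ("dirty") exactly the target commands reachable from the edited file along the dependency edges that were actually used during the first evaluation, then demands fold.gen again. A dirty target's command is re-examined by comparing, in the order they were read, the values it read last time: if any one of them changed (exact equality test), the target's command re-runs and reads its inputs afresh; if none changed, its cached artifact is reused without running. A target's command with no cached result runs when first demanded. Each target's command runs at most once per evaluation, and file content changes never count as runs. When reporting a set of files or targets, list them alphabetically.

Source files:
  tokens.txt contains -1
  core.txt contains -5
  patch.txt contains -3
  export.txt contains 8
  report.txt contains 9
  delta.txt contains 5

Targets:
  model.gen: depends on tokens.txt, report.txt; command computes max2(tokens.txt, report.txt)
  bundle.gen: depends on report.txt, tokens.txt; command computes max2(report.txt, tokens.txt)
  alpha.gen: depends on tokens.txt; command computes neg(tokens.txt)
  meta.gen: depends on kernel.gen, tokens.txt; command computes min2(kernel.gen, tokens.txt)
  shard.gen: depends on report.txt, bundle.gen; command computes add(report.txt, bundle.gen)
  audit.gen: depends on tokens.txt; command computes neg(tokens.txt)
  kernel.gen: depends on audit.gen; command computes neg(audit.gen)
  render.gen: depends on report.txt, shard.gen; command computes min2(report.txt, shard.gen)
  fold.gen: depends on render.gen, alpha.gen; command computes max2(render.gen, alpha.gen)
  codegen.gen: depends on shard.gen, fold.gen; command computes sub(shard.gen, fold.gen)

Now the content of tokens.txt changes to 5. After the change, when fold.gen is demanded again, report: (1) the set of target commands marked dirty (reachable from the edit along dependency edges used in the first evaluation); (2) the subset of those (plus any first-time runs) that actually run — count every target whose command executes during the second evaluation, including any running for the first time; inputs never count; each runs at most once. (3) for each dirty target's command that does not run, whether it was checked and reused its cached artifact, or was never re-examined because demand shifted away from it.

The edit dirties: alpha.gen, bundle.gen, fold.gen, render.gen, shard.gen.
3 target commands run: alpha.gen, bundle.gen, fold.gen.
Cache hits after checking: render.gen, shard.gen.
Note where the cutoff bites: shard.gen is checked, finds nothing changed, and keeps its cache.

First demand of the output computes:
  alpha.gen = neg(-1) = 1
  bundle.gen = max2(9, -1) = 9
  shard.gen = add(9, 9) = 18
  render.gen = min2(9, 18) = 9
  fold.gen = max2(9, 1) = 9

After the edit, cleaning proceeds:
  alpha.gen: a read changed (tokens.txt -1->5) — executes, giving -5.
  bundle.gen: a read changed (tokens.txt -1->5) — executes, giving 9 — identical to its old value.
  shard.gen: dirty, but its reads are unchanged (report.txt unchanged, bundle.gen unchanged); cached 18 stands.
  render.gen: dirty, but its reads are unchanged (report.txt unchanged, shard.gen unchanged); cached 9 stands.
  fold.gen: a read changed (alpha.gen 1->-5) — executes, giving 9 — identical to its old value.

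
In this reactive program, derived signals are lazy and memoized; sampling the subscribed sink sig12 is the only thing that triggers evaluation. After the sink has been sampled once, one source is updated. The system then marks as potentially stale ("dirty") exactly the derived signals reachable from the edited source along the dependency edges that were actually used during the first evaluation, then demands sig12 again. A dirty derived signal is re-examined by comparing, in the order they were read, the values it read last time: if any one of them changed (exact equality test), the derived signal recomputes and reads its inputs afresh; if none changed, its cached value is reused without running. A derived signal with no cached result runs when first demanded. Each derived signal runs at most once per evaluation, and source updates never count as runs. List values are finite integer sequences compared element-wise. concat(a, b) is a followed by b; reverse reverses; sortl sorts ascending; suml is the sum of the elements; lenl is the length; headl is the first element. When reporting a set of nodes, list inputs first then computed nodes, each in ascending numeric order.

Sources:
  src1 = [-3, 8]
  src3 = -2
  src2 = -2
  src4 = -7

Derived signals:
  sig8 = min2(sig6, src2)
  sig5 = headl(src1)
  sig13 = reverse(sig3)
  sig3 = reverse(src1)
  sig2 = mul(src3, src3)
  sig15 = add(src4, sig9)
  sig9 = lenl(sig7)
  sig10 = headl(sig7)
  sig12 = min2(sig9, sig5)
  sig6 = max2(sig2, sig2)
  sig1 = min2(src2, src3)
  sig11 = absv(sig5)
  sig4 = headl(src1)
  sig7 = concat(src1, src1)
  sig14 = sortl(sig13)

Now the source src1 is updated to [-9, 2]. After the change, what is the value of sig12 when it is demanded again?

Demanding sig12 again yields -9.

First demand of the output computes:
  sig5 = headl([-3, 8]) = -3
  sig7 = concat([-3, 8], [-3, 8]) = [-3, 8, -3, 8]
  sig9 = lenl([-3, 8, -3, 8]) = 4
  sig12 = min2(4, -3) = -3

After the edit, cleaning proceeds:
  sig5: a read changed (src1 [-3, 8]->[-9, 2]) — executes, giving -9.
  sig7: a read changed (src1 [-3, 8]->[-9, 2]; src1 [-3, 8]->[-9, 2]) — executes, giving [-9, 2, -9, 2].
  sig9: a read changed (sig7 [-3, 8, -3, 8]->[-9, 2, -9, 2]) — executes, giving 4 — identical to its old value.
  sig12: a read changed (sig5 -3->-9) — executes, giving -9.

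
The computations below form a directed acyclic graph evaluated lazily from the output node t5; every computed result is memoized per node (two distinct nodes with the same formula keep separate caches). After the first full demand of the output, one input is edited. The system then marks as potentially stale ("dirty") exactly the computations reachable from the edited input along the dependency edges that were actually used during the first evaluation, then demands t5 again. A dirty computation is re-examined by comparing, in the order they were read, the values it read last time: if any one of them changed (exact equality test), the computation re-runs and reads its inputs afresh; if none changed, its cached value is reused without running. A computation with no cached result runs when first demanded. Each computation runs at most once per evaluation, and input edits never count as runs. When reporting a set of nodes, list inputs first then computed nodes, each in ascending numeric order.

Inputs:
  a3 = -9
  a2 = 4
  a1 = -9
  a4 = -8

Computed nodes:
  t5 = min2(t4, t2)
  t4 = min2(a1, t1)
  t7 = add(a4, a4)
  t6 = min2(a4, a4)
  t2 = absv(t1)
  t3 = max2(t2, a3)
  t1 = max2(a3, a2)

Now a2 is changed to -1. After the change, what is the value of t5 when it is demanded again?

Demanding t5 again yields -9.

First demand of the output computes:
  t1 = max2(-9, 4) = 4
  t2 = absv(4) = 4
  t4 = min2(-9, 4) = -9
  t5 = min2(-9, 4) = -9

After the edit, cleaning proceeds:
  t1: a read changed (a2 4->-1) — executes, giving -1.
  t2: a read changed (t1 4->-1) — executes, giving 1.
  t4: a read changed (t1 4->-1) — executes, giving -9 — identical to its old value.
  t5: a read changed (t2 4->1) — executes, giving -9 — identical to its old value.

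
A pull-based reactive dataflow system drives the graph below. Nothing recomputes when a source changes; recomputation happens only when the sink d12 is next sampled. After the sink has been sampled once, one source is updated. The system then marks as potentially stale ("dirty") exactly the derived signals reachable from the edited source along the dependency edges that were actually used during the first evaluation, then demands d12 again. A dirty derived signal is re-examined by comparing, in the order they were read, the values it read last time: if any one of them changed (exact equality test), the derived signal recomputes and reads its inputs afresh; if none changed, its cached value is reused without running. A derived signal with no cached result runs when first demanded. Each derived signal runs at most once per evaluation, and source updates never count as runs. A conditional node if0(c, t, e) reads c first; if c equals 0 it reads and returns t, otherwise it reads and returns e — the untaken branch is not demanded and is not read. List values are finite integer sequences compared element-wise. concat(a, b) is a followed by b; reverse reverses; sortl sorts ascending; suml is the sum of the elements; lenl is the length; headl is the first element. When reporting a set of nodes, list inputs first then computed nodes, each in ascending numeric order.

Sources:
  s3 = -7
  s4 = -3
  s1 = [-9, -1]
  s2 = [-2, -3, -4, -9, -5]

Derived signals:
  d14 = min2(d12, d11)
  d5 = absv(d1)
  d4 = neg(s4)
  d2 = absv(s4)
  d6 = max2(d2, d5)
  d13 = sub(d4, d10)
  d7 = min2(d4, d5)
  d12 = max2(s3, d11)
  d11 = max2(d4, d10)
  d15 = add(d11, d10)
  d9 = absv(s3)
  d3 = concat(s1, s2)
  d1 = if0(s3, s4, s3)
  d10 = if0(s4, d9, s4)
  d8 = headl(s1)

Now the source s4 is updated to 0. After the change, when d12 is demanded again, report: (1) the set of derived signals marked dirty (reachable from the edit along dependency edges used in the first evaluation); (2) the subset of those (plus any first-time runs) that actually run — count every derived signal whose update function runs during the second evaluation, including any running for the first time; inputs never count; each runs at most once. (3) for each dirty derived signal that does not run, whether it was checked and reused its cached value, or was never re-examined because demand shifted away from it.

First evaluation (everything demanded from the output):
  d4 = neg(-3) = 3
  d10 = if0(s4=-3 -> else branch s4) = -3
  d11 = max2(3, -3) = 3
  d12 = max2(-7, 3) = 3

Propagation after the edit:
  d4: runs — s4 -3->0; result 0.
  d9: demanded for the first time — runs, produces 7.
  d10: runs — s4 -3->0; s4 -3->0; result 7.
  d11: runs — d4 3->0; d10 -3->7; result 7.
  d12: runs — d11 3->7; result 7.

Key observation: a condition flipped, so demand reaches new nodes — d9 runs for the first time.

Marked dirty: d4, d10, d11, d12.
Derived signals that run: d4, d9, d10, d11, d12 — 5 in total.
Every dirty derived signal ran.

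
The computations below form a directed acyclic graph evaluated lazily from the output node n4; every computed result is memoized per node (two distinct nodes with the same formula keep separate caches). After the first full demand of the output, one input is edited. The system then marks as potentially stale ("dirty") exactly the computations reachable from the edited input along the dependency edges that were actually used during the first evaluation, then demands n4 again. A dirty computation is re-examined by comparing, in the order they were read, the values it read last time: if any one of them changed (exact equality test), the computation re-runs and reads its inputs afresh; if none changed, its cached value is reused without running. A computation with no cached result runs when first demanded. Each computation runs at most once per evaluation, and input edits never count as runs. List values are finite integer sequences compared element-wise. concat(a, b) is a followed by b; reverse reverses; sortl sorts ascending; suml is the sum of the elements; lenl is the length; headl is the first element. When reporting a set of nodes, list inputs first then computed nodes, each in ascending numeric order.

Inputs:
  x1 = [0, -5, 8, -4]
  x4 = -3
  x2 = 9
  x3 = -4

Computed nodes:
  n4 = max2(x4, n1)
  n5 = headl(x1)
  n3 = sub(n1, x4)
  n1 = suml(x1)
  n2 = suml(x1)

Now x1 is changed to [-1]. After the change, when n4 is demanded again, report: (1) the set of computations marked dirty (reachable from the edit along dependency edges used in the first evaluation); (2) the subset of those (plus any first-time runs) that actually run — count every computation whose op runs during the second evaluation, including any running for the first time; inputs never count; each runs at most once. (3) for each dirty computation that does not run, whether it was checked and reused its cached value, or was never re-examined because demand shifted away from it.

First demand of the output computes:
  n1 = suml([0, -5, 8, -4]) = -1
  n4 = max2(-3, -1) = -1

After the edit, cleaning proceeds:
  n1: a read changed (x1 [0, -5, 8, -4]->[-1]) — executes, giving -1 — identical to its old value.
  n4: dirty, but its reads are unchanged (x4 unchanged, n1 unchanged); cached -1 stands.

Note the absorption at n1: it re-runs yet its value is the same, leaving the output's value untouched.

The edit dirties: n1, n4.
1 computations run: n1.
Cache hits after checking: n4.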